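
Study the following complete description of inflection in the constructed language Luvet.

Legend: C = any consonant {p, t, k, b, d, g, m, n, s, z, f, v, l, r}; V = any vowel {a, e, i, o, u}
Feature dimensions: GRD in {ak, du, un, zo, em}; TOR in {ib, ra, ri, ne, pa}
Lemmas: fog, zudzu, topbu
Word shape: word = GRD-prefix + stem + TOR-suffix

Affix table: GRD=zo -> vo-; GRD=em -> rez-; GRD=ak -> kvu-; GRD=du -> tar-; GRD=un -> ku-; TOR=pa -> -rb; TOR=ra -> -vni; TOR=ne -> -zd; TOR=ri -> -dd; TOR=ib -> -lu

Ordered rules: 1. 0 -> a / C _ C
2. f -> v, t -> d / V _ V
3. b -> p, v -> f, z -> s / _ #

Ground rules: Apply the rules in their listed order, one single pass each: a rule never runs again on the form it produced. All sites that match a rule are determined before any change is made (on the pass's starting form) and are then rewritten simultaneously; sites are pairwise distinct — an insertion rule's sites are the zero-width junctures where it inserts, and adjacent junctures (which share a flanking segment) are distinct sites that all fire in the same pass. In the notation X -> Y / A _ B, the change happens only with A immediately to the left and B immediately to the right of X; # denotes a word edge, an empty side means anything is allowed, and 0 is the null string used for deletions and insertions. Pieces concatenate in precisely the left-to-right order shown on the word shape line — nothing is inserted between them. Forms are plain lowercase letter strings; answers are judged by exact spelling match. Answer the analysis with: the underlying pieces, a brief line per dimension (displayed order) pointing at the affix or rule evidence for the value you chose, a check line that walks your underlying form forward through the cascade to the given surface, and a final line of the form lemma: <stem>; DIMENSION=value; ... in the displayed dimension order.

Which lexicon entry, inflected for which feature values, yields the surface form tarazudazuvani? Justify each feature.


underlying: tar-zudzu-vni
GRD=du - signalled by the affix tar-
TOR=ra - signalled by the affix -vni
check: tarzudzuvni -> tarazudazuvani -> tarazudazuvani -> tarazudazuvani
lemma: zudzu; GRD=du; TOR=ra


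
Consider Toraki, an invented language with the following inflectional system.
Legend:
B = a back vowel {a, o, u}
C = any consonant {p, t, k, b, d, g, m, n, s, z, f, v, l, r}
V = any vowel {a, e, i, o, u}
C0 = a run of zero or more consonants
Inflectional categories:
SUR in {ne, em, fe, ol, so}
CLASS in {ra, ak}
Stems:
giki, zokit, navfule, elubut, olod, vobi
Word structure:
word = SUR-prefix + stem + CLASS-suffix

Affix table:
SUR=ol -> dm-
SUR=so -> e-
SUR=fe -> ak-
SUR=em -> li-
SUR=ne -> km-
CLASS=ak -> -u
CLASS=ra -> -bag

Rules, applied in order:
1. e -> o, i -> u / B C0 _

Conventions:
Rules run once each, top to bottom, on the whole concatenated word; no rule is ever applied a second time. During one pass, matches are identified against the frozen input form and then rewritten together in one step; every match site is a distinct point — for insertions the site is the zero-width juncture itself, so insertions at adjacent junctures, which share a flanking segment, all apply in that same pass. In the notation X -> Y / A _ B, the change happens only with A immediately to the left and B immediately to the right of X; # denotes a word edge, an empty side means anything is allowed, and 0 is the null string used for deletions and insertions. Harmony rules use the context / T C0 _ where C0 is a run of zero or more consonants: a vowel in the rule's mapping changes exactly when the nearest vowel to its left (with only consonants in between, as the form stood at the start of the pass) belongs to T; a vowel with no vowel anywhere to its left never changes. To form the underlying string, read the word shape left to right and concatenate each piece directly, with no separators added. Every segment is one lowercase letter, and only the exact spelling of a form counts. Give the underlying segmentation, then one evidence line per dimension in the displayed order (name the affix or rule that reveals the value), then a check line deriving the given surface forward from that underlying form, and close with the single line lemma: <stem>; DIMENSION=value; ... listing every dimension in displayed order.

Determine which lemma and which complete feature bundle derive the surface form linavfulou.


underlying: li-navfule-u
SUR=em - signalled by the affix li-
CLASS=ak - signalled by the affix -u
check: linavfuleu -> linavfulou
lemma: navfule; SUR=em; CLASS=ak


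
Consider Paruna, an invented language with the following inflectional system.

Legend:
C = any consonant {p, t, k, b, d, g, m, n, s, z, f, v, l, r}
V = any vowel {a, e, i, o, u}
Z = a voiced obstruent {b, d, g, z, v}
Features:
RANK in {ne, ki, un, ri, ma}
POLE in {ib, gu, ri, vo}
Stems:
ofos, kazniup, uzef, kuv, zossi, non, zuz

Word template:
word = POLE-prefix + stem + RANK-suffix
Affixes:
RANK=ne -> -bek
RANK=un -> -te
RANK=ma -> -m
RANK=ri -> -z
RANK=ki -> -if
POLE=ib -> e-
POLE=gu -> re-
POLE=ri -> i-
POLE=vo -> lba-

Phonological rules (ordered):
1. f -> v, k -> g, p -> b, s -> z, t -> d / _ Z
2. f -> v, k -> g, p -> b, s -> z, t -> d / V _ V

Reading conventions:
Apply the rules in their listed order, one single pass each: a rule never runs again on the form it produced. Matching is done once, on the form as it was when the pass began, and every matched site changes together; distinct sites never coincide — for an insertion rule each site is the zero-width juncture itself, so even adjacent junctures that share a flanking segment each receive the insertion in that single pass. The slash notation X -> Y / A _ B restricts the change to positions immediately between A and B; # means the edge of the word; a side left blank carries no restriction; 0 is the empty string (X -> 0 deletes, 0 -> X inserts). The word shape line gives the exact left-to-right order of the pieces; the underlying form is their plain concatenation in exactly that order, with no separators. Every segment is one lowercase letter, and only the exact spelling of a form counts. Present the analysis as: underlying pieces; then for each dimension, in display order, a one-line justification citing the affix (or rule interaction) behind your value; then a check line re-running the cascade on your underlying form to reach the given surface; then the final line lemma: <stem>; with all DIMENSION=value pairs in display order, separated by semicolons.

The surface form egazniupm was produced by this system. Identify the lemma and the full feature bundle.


underlying: e-kazniup-m
RANK=ma - signalled by the affix -m
POLE=ib - signalled by the affix e-
check: ekazniupm -> ekazniupm -> egazniupm
lemma: kazniup; RANK=ma; POLE=ib


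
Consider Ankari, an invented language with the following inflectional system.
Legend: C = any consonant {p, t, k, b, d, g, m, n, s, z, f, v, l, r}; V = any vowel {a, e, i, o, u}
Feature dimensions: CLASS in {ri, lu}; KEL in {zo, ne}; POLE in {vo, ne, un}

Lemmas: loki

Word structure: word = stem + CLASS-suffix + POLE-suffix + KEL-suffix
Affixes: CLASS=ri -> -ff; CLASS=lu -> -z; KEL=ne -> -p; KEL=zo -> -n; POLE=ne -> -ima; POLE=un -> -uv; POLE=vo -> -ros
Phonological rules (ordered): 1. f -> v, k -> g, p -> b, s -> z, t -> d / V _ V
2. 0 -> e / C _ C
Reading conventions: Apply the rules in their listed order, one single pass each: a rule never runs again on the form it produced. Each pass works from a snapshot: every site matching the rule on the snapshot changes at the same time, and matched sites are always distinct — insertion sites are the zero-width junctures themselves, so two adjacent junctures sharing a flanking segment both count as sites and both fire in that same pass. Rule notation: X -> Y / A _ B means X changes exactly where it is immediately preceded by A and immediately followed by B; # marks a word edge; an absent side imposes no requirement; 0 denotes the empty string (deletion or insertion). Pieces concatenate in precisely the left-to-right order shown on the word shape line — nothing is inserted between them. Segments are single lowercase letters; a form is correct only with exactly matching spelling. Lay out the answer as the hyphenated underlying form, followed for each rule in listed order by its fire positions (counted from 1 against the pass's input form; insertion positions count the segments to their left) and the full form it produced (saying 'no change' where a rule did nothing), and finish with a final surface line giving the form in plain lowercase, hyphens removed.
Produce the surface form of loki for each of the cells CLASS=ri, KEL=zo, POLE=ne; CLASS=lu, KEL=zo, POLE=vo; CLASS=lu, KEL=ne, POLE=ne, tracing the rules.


cell CLASS=ri, KEL=zo, POLE=ne:
underlying: loki-ff-ima-n
1. f -> v, k -> g, p -> b, s -> z, t -> d / V _ V: fires at position(s) 3: logiffiman
2. 0 -> e / C _ C: inserts after position(s) 5: logifefiman
surface: logifefiman

cell CLASS=lu, KEL=zo, POLE=vo:
underlying: loki-z-ros-n
1. f -> v, k -> g, p -> b, s -> z, t -> d / V _ V: fires at position(s) 3: logizrosn
2. 0 -> e / C _ C: inserts after position(s) 5, 8: logizerosen
surface: logizerosen

cell CLASS=lu, KEL=ne, POLE=ne:
underlying: loki-z-ima-p
1. f -> v, k -> g, p -> b, s -> z, t -> d / V _ V: fires at position(s) 3: logizimap
2. 0 -> e / C _ C: no change
surface: logizimap


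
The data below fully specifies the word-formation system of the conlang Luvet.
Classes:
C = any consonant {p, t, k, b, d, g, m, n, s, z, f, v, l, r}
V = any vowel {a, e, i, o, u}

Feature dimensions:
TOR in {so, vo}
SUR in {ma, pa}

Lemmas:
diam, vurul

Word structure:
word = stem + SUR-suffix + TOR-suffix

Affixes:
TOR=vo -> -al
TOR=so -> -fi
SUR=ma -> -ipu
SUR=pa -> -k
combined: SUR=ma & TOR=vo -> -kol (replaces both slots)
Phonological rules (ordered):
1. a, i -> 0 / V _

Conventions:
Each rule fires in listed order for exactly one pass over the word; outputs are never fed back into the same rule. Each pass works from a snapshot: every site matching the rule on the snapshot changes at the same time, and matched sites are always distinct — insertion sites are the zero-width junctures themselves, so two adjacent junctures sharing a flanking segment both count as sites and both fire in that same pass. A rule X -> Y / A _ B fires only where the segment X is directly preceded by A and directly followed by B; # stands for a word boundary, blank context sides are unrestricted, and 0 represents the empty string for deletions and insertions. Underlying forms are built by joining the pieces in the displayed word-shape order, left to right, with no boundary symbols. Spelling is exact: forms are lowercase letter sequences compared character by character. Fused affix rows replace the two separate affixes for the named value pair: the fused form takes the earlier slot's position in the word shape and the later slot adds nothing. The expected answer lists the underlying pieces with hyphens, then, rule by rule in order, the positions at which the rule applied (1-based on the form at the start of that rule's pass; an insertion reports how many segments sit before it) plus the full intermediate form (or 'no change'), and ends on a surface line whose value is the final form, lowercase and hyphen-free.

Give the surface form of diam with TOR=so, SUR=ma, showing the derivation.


underlying: diam-ipu-fi
1. a, i -> 0 / V _: fires at position(s) 3: dimipufi
surface: dimipufi


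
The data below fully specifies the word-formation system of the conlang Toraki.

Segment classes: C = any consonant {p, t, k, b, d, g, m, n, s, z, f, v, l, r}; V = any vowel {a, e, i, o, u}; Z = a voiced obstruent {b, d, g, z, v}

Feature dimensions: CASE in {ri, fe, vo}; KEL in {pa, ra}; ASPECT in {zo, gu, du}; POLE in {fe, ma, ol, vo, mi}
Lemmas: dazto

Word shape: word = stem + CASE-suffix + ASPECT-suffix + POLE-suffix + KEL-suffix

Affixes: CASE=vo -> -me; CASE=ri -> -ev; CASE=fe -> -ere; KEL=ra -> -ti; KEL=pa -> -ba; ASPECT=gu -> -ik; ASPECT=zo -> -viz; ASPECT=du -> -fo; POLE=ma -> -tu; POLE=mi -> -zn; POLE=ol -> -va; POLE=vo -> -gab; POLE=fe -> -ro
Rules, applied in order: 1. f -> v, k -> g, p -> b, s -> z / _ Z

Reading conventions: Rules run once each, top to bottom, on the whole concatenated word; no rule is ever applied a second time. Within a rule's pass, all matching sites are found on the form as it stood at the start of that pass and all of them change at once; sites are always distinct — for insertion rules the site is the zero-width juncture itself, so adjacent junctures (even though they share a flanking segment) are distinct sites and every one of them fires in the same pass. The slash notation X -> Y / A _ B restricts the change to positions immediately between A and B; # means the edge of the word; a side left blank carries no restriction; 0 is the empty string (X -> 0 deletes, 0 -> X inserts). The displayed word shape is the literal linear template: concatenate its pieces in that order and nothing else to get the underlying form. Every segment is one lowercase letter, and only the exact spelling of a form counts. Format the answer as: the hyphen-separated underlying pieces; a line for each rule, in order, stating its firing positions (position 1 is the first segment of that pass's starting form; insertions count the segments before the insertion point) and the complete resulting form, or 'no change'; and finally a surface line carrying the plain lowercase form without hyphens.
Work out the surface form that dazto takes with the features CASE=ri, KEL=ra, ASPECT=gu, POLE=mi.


underlying: dazto-ev-ik-zn-ti
1. f -> v, k -> g, p -> b, s -> z / _ Z: fires at position(s) 9: daztoevigznti
surface: daztoevigznti


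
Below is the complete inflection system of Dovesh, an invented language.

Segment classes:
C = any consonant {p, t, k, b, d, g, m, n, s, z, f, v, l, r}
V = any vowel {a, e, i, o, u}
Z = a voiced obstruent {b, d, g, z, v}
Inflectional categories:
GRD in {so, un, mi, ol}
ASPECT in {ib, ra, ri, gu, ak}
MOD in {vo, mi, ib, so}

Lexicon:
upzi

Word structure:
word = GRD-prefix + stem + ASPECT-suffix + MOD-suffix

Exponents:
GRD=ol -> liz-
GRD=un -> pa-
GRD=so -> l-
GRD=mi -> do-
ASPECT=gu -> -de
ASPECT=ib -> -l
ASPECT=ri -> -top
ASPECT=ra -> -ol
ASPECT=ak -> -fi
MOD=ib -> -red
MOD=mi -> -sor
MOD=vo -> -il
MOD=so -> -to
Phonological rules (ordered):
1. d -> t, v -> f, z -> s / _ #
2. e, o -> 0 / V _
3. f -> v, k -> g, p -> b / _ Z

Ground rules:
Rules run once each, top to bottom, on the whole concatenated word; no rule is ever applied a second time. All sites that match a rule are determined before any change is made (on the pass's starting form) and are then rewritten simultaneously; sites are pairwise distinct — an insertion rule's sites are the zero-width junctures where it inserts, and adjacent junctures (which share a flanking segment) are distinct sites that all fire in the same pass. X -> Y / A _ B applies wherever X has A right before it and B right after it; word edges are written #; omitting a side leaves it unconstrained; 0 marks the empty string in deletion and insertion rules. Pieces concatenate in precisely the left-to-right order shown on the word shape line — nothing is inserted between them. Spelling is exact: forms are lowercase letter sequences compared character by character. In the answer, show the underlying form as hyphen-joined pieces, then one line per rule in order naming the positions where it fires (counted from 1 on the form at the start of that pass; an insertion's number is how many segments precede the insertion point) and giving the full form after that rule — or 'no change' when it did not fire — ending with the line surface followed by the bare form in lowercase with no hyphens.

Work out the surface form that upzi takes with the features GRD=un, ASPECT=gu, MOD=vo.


underlying: pa-upzi-de-il
1. d -> t, v -> f, z -> s / _ #: no change
2. e, o -> 0 / V _: no change
3. f -> v, k -> g, p -> b / _ Z: fires at position(s) 4: paubzideil
surface: paubzideil


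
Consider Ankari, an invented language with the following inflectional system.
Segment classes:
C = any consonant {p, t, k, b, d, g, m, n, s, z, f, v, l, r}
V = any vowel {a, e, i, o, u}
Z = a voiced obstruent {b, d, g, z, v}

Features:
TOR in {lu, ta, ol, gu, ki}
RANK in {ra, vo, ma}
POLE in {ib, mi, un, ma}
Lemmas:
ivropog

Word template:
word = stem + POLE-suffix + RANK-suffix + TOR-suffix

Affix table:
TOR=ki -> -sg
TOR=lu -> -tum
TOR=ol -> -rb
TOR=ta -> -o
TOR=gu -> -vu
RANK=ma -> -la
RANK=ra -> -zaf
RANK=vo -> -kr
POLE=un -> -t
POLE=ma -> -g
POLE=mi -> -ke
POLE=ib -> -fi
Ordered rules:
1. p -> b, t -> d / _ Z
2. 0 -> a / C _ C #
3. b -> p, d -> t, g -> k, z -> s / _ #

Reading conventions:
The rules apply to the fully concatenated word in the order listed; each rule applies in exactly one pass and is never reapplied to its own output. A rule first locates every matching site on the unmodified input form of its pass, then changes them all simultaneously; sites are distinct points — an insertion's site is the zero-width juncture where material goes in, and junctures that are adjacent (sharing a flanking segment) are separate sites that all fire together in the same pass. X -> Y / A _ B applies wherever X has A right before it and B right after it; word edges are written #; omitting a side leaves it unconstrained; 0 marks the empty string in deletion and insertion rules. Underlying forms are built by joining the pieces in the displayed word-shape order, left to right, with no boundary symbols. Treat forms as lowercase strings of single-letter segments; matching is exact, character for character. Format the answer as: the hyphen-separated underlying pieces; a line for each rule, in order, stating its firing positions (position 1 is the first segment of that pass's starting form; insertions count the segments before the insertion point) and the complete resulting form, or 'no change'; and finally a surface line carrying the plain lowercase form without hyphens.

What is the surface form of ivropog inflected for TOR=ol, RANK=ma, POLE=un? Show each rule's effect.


underlying: ivropog-t-la-rb
1. p -> b, t -> d / _ Z: no change
2. 0 -> a / C _ C #: inserts after position(s) 11: ivropogtlarab
3. b -> p, d -> t, g -> k, z -> s / _ #: fires at position(s) 13: ivropogtlarap
surface: ivropogtlarap


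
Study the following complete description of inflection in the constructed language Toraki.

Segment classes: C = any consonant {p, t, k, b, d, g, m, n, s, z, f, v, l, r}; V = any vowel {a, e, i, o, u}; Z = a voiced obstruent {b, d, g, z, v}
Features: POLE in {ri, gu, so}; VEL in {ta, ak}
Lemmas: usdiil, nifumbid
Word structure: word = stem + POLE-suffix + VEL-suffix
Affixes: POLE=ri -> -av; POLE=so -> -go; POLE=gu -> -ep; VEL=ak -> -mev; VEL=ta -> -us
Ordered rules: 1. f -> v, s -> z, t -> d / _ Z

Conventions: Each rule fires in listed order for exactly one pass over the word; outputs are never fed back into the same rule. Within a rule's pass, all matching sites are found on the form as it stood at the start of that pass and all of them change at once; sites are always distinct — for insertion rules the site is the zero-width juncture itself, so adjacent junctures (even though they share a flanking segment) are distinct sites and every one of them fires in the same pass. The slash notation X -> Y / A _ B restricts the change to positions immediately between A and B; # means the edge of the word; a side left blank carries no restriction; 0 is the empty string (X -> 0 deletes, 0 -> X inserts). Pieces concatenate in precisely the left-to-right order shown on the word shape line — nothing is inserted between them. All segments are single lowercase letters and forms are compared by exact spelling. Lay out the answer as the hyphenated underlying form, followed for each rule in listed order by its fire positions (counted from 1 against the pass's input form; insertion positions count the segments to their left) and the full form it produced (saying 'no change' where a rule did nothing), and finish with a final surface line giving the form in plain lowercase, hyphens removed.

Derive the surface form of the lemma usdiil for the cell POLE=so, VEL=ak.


underlying: usdiil-go-mev
1. f -> v, s -> z, t -> d / _ Z: fires at position(s) 2: uzdiilgomev
surface: uzdiilgomev


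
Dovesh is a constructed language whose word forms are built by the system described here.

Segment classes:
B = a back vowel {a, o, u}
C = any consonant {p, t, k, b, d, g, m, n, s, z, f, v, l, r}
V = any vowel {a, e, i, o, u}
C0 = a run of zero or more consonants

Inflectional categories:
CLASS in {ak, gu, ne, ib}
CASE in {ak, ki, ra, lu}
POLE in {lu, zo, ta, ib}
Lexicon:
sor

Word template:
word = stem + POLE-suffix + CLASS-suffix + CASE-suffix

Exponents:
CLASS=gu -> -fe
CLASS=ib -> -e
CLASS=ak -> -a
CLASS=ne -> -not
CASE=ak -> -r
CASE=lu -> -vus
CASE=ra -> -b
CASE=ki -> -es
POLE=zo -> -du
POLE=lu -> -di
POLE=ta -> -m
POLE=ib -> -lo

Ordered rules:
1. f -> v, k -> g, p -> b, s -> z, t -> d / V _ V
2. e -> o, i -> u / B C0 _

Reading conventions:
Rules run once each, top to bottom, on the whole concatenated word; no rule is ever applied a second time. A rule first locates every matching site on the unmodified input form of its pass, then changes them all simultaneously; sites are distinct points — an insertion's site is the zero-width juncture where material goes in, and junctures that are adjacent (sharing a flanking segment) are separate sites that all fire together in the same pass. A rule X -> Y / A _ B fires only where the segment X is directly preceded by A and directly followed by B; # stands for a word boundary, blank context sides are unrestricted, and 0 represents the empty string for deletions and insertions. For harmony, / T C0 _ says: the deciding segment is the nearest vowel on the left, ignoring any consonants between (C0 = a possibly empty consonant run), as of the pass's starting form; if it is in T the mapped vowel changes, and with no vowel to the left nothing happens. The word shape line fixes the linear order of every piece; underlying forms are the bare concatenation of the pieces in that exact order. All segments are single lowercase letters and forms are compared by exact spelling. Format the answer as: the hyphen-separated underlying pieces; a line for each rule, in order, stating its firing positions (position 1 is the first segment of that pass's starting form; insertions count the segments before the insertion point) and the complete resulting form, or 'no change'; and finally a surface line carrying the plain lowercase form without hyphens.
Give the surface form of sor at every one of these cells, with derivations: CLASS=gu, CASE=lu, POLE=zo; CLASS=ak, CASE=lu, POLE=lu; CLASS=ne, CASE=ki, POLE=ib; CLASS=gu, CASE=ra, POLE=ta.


cell CLASS=gu, CASE=lu, POLE=zo:
underlying: sor-du-fe-vus
1. f -> v, k -> g, p -> b, s -> z, t -> d / V _ V: fires at position(s) 6: sorduvevus
2. e -> o, i -> u / B C0 _: fires at position(s) 7: sorduvovus
surface: sorduvovus

cell CLASS=ak, CASE=lu, POLE=lu:
underlying: sor-di-a-vus
1. f -> v, k -> g, p -> b, s -> z, t -> d / V _ V: no change
2. e -> o, i -> u / B C0 _: fires at position(s) 5: sorduavus
surface: sorduavus

cell CLASS=ne, CASE=ki, POLE=ib:
underlying: sor-lo-not-es
1. f -> v, k -> g, p -> b, s -> z, t -> d / V _ V: fires at position(s) 8: sorlonodes
2. e -> o, i -> u / B C0 _: fires at position(s) 9: sorlonodos
surface: sorlonodos

cell CLASS=gu, CASE=ra, POLE=ta:
underlying: sor-m-fe-b
1. f -> v, k -> g, p -> b, s -> z, t -> d / V _ V: no change
2. e -> o, i -> u / B C0 _: fires at position(s) 6: sormfob
surface: sormfob


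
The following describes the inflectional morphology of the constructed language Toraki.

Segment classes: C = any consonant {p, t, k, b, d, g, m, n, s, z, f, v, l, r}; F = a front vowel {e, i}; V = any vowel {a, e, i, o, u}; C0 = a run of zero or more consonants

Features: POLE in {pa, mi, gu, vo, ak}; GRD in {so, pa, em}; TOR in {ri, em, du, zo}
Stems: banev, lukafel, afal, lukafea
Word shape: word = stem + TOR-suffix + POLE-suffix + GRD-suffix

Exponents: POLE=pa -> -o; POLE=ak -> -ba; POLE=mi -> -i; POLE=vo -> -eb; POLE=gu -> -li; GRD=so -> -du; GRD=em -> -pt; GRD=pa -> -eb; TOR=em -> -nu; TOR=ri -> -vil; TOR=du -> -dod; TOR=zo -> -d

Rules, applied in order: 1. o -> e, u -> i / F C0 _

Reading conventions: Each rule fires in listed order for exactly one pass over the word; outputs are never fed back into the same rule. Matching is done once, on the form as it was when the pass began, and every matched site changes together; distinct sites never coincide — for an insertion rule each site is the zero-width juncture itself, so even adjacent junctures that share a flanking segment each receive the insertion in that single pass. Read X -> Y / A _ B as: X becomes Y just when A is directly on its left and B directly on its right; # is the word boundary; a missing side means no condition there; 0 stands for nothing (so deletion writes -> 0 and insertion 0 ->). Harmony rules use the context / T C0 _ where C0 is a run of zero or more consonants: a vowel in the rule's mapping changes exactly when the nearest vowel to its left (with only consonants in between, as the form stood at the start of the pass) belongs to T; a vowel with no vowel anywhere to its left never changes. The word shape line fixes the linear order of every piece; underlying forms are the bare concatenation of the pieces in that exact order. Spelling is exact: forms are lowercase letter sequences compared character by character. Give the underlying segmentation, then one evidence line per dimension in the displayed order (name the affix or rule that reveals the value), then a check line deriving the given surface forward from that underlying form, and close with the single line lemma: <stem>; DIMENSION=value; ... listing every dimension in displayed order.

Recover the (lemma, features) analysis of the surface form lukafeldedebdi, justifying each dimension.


underlying: lukafel-dod-eb-du
POLE=vo - signalled by the affix -eb
GRD=so - signalled by the affix -du
TOR=du - signalled by the affix -dod
check: lukafeldodebdu -> lukafeldedebdi
lemma: lukafel; POLE=vo; GRD=so; TOR=du


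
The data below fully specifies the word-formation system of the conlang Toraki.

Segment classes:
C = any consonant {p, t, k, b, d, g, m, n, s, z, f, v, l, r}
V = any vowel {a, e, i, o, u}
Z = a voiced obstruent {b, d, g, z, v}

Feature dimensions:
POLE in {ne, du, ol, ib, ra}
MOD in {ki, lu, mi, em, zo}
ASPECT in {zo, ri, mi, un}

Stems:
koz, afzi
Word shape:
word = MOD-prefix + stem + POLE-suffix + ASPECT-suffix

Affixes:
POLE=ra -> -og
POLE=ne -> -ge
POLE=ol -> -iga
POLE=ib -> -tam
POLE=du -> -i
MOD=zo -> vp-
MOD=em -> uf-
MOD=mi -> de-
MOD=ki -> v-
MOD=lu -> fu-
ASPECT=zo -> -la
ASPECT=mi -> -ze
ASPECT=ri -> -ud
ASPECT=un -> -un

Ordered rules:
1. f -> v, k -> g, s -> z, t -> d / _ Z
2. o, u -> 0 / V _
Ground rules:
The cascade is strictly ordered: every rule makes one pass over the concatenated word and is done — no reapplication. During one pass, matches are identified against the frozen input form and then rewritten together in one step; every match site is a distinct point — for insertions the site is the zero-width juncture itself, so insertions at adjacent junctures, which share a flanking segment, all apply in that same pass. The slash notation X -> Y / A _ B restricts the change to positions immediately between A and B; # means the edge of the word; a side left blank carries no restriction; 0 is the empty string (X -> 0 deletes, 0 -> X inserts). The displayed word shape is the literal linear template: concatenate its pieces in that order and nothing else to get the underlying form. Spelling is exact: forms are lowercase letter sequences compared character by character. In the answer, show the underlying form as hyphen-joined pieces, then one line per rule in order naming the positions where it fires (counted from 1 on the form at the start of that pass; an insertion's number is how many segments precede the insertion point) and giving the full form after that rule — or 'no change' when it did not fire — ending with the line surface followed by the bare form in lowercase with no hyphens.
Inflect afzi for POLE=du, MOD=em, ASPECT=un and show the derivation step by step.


underlying: uf-afzi-i-un
1. f -> v, k -> g, s -> z, t -> d / _ Z: fires at position(s) 4: ufavziiun
2. o, u -> 0 / V _: fires at position(s) 8: ufavziin
surface: ufavziin


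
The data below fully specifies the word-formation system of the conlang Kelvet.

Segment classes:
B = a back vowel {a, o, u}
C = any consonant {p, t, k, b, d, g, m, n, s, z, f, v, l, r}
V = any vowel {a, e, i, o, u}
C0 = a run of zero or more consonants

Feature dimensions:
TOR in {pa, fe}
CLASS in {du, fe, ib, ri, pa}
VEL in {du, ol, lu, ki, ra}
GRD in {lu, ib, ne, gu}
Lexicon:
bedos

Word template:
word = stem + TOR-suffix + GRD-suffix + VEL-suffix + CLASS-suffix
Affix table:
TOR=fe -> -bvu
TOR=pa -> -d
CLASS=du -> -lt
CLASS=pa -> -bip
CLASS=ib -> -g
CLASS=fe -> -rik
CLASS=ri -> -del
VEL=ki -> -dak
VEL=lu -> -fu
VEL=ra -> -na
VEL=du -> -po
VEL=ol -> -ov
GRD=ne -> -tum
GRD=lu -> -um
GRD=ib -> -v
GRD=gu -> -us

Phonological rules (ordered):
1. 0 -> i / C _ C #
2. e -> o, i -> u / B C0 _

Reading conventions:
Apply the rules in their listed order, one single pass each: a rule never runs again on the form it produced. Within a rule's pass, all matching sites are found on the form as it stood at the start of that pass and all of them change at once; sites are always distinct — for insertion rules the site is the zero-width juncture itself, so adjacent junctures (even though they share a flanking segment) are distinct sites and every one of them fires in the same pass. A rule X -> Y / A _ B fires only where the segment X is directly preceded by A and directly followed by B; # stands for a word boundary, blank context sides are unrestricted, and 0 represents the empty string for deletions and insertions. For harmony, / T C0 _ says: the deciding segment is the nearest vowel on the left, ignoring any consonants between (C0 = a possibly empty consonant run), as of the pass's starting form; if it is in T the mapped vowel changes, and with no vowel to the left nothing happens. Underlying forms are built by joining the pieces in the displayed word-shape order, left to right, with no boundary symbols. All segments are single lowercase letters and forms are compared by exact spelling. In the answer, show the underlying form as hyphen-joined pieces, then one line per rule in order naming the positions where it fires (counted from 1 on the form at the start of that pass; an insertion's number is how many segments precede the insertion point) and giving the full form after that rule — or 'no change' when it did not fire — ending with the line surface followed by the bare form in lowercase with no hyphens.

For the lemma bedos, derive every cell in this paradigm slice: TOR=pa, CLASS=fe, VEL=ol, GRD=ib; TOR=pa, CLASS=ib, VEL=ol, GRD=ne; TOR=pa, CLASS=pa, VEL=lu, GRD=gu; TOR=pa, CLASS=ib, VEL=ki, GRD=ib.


cell TOR=pa, CLASS=fe, VEL=ol, GRD=ib:
underlying: bedos-d-v-ov-rik
1. 0 -> i / C _ C #: no change
2. e -> o, i -> u / B C0 _: fires at position(s) 11: bedosdvovruk
surface: bedosdvovruk

cell TOR=pa, CLASS=ib, VEL=ol, GRD=ne:
underlying: bedos-d-tum-ov-g
1. 0 -> i / C _ C #: inserts after position(s) 11: bedosdtumovig
2. e -> o, i -> u / B C0 _: fires at position(s) 12: bedosdtumovug
surface: bedosdtumovug

cell TOR=pa, CLASS=pa, VEL=lu, GRD=gu:
underlying: bedos-d-us-fu-bip
1. 0 -> i / C _ C #: no change
2. e -> o, i -> u / B C0 _: fires at position(s) 12: bedosdusfubup
surface: bedosdusfubup

cell TOR=pa, CLASS=ib, VEL=ki, GRD=ib:
underlying: bedos-d-v-dak-g
1. 0 -> i / C _ C #: inserts after position(s) 10: bedosdvdakig
2. e -> o, i -> u / B C0 _: fires at position(s) 11: bedosdvdakug
surface: bedosdvdakug


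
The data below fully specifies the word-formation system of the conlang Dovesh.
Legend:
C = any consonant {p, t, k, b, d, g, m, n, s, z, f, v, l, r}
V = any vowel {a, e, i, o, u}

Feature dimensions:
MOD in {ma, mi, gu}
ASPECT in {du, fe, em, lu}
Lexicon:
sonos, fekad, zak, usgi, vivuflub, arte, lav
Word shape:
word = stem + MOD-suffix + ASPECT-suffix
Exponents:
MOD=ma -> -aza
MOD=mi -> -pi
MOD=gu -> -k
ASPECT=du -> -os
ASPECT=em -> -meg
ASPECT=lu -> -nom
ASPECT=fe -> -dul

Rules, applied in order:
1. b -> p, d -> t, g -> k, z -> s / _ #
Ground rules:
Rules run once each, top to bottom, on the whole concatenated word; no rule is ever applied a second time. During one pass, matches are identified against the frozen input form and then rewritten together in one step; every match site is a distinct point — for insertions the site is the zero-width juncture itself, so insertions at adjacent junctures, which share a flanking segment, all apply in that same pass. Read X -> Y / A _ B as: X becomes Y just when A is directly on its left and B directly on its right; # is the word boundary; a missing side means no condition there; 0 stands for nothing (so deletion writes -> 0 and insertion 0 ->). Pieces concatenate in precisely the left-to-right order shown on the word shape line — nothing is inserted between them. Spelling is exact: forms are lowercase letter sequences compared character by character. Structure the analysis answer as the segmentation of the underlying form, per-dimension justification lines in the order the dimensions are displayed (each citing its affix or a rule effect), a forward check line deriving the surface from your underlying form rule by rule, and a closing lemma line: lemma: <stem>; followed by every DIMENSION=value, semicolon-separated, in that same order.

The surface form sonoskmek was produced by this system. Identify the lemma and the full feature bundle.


underlying: sonos-k-meg
MOD=gu - signalled by the affix -k
ASPECT=em - signalled by the affix -meg
check: sonoskmeg -> sonoskmek
lemma: sonos; MOD=gu; ASPECT=em


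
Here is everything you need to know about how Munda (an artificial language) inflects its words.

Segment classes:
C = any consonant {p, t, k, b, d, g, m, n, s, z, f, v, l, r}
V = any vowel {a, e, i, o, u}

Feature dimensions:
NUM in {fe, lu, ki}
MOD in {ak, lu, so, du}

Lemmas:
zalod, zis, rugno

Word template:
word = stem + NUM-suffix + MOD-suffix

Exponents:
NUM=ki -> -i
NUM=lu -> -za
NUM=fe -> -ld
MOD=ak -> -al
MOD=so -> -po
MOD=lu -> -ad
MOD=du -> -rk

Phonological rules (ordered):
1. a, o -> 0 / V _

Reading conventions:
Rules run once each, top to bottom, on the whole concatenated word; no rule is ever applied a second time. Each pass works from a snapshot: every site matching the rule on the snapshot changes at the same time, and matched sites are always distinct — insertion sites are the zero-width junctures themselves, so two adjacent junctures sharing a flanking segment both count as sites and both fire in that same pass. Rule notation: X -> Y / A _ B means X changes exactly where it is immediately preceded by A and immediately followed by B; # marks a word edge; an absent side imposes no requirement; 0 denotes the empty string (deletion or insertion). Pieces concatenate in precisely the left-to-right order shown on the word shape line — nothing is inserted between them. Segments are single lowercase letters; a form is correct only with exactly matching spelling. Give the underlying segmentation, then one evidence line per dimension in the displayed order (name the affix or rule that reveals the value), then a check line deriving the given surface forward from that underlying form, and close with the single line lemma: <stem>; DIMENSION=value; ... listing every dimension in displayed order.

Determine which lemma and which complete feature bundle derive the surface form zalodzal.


underlying: zalod-za-al
NUM=lu - signalled by the affix -za
MOD=ak - signalled by the affix -al
check: zalodzaal -> zalodzal
lemma: zalod; NUM=lu; MOD=ak


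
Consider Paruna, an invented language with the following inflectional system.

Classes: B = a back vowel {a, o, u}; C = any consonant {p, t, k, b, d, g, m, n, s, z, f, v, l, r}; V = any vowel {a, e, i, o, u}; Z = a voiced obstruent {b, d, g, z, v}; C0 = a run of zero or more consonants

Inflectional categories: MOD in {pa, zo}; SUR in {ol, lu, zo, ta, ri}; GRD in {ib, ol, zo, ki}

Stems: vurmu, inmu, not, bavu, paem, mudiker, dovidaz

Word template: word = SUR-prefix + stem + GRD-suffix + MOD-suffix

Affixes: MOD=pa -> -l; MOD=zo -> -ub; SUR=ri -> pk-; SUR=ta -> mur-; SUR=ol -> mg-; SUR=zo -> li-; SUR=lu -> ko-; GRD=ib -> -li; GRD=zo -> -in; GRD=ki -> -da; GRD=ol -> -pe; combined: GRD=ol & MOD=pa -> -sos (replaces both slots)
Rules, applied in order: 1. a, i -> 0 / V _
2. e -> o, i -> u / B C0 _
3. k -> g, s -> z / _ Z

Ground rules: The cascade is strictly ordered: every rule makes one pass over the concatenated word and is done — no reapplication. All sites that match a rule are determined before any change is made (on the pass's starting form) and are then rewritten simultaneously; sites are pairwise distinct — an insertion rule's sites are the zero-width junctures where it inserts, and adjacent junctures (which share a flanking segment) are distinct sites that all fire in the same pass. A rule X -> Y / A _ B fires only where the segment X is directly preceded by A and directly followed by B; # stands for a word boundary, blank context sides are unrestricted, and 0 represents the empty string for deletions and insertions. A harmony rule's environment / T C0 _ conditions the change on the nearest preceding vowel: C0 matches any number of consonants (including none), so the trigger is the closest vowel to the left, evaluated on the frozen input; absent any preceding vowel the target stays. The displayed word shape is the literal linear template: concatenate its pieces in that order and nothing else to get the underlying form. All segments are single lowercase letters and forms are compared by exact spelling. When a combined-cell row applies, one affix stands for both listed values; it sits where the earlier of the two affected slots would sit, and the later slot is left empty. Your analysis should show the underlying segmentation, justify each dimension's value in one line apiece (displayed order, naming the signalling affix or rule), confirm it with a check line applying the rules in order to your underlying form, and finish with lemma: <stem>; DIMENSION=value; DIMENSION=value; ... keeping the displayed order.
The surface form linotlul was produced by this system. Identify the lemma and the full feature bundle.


underlying: li-not-li-l
MOD=pa - signalled by the affix -l
SUR=zo - signalled by the affix li-
GRD=ib - signalled by the affix -li
check: linotlil -> linotlil -> linotlul -> linotlul
lemma: not; MOD=pa; SUR=zo; GRD=ib


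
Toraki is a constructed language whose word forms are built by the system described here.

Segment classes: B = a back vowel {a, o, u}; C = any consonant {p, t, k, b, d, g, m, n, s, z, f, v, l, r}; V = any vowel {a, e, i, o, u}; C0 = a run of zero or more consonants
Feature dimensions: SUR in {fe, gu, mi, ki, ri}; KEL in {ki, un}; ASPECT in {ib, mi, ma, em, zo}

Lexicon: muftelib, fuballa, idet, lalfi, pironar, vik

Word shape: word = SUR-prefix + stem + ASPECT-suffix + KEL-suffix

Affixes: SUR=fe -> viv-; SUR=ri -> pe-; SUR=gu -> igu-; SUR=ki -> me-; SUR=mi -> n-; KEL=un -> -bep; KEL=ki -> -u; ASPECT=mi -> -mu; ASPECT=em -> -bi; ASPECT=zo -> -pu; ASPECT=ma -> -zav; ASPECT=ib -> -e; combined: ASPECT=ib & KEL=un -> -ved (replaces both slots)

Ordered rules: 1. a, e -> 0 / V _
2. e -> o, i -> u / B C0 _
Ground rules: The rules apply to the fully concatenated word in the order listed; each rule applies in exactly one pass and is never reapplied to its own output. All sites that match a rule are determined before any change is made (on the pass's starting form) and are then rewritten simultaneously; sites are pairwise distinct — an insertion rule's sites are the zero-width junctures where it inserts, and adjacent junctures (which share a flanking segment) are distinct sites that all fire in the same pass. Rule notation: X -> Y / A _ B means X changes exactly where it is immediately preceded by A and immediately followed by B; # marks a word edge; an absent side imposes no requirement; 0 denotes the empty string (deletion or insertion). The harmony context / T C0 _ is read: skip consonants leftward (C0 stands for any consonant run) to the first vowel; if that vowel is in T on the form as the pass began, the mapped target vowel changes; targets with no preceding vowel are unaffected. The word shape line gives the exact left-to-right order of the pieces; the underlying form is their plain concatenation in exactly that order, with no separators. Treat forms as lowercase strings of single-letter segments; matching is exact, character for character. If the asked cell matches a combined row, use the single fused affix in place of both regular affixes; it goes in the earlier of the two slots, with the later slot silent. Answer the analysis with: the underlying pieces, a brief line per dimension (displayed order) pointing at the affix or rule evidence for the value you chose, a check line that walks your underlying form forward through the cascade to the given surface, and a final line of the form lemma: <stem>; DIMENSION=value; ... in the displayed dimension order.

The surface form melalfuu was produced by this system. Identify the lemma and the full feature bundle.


underlying: me-lalfi-e-u
SUR=ki - signalled by the affix me-
KEL=ki - signalled by the affix -u
ASPECT=ib - signalled by the affix -e
check: melalfieu -> melalfiu -> melalfuu
lemma: lalfi; SUR=ki; KEL=ki; ASPECT=ib
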